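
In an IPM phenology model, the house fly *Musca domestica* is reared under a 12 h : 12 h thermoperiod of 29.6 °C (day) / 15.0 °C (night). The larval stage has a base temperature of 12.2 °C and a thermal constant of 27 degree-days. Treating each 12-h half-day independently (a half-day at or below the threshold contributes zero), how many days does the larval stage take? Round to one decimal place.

2.7 days

Day half: max(0, 29.6 − 12.2) × 0.5 = 17.4 × 0.5 = 8.70 DD.
Night half: max(0, 15.0 − 12.2) × 0.5 = 2.8 × 0.5 = 1.40 DD.
Per 24 h: 10.10 DD/day.
Duration = 27 / 10.10 = 2.673 ≈ 2.7 days.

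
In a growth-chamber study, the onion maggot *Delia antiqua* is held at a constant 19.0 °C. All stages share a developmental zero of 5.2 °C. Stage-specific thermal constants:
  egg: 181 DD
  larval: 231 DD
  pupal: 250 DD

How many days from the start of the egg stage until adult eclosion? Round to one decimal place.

Daily accumulation at 19.0 °C = 19.0 − 5.2 = 13.8 DD/day.
Total K = 181 + 231 + 250 = 662 DD.
Total duration = 662 / 13.8 = 47.971 ≈ 48.0 days.

48.0 days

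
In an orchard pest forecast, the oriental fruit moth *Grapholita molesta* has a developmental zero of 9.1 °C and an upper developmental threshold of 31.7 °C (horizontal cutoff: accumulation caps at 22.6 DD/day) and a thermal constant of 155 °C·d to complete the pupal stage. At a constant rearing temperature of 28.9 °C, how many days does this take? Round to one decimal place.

7.8 days

Daily accumulation = 28.9 − 9.1 = 19.8 DD/day.
Duration = 155 / 19.8 = 7.828 ≈ 7.8 days.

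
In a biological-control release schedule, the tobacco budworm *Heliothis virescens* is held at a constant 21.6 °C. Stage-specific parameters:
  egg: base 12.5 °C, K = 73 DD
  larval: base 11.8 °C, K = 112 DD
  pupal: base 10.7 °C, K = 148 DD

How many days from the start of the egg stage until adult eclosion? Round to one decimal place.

egg: 73 / (21.6 − 12.5) = 73 / 9.1 = 8.022 d.
larval: 112 / (21.6 − 11.8) = 112 / 9.8 = 11.429 d.
pupal: 148 / (21.6 − 10.7) = 148 / 10.9 = 13.578 d.
Sum = 33.029 ≈ 33.0 days.

33.0 days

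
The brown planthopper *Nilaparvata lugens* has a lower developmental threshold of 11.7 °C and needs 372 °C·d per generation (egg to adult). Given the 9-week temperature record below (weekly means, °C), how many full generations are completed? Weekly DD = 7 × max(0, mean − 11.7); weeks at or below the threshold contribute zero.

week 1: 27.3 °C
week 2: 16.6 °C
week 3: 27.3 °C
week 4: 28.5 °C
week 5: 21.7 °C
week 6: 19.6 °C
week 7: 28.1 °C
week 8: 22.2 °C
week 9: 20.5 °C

Weekly DD (7 × max(0, T̄ − 11.7)): 109.2, 34.3, 109.2, 117.6, 70.0, 55.3, 114.8, 73.5, 61.6.
Season total = 745.5 DD.
Complete generations = ⌊745.5 / 372⌋ = 2.

2 generations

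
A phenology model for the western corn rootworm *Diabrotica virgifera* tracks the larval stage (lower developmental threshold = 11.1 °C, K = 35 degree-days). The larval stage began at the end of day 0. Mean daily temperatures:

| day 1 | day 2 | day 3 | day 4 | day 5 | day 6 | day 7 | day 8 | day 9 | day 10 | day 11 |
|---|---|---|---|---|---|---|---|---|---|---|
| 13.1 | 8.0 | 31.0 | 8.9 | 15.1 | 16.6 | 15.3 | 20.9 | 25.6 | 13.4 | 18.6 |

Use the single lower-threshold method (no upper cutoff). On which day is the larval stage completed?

day 7

Daily DD above 11.1 °C: 2.0, 0.0, 19.9, 0.0, 4.0, 5.5, 4.2, 9.8, 14.5, 2.3, 7.5.
Cumulative: 2.0, 2.0, 21.9, 21.9, 25.9, 31.4, 35.6, 45.4, 59.9, 62.2, 69.7.
The total first reaches 35 DD on day 7.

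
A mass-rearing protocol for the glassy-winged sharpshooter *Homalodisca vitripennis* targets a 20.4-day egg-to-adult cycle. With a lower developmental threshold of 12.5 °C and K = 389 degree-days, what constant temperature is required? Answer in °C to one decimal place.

31.6 °C

Required daily accumulation = 389 / 20.4 = 19.069 DD/day.
T = T_base + 19.069 = 12.5 + 19.069 = 31.569 ≈ 31.6 °C.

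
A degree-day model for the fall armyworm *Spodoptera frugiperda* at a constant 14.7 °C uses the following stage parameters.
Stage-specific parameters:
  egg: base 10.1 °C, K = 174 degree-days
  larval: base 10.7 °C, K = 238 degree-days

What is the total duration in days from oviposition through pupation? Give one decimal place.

egg: 174 / (14.7 − 10.1) = 174 / 4.6 = 37.826 d.
larval: 238 / (14.7 − 10.7) = 238 / 4.0 = 59.500 d.
Sum = 97.326 ≈ 97.3 days.

97.3 days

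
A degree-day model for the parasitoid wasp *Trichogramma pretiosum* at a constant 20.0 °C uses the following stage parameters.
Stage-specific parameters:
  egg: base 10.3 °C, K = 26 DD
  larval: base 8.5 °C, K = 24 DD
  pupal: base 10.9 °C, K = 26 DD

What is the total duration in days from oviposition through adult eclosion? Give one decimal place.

7.6 days

egg: 26 / (20.0 − 10.3) = 26 / 9.7 = 2.680 d.
larval: 24 / (20.0 − 8.5) = 24 / 11.5 = 2.087 d.
pupal: 26 / (20.0 − 10.9) = 26 / 9.1 = 2.857 d.
Sum = 7.625 ≈ 7.6 days.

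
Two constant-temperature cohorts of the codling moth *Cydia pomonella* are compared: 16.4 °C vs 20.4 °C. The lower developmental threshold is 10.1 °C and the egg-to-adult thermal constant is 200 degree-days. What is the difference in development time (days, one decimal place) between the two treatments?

At 16.4 °C: 200 / (16.4 − 10.1) = 200 / 6.3 = 31.746 d.
At 20.4 °C: 200 / (20.4 − 10.1) = 200 / 10.3 = 19.417 d.
Difference = |31.746 − 19.417| = 12.329 ≈ 12.3 days.

12.3 days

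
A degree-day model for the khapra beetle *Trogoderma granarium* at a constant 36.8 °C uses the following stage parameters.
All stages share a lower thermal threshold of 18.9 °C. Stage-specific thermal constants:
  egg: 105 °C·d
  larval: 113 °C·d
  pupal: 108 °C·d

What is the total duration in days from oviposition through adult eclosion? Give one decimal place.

Daily accumulation at 36.8 °C = 36.8 − 18.9 = 17.9 DD/day.
Total K = 105 + 113 + 108 = 326 DD.
Total duration = 326 / 17.9 = 18.212 ≈ 18.2 days.

18.2 days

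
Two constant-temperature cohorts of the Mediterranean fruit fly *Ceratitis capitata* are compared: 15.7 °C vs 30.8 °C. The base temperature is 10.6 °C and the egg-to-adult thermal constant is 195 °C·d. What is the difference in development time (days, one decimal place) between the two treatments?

At 15.7 °C: 195 / (15.7 − 10.6) = 195 / 5.1 = 38.235 d.
At 30.8 °C: 195 / (30.8 − 10.6) = 195 / 20.2 = 9.653 d.
Difference = |38.235 − 9.653| = 28.582 ≈ 28.6 days.

28.6 days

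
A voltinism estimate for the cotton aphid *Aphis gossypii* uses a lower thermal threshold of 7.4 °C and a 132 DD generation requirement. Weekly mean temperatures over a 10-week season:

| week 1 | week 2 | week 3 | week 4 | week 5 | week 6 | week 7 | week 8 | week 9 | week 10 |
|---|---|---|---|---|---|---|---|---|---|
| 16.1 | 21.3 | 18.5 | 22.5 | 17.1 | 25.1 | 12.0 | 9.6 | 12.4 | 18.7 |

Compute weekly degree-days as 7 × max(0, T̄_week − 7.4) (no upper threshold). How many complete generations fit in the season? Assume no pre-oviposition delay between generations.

Weekly DD (7 × max(0, T̄ − 7.4)): 60.9, 97.3, 77.7, 105.7, 67.9, 123.9, 32.2, 15.4, 35.0, 79.1.
Season total = 695.1 DD.
Complete generations = ⌊695.1 / 132⌋ = 5.

5 generations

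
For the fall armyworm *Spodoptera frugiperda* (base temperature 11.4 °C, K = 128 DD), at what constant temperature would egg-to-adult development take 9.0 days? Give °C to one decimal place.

25.6 °C

Required daily accumulation = 128 / 9.0 = 14.222 DD/day.
T = T_base + 14.222 = 11.4 + 14.222 = 25.622 ≈ 25.6 °C.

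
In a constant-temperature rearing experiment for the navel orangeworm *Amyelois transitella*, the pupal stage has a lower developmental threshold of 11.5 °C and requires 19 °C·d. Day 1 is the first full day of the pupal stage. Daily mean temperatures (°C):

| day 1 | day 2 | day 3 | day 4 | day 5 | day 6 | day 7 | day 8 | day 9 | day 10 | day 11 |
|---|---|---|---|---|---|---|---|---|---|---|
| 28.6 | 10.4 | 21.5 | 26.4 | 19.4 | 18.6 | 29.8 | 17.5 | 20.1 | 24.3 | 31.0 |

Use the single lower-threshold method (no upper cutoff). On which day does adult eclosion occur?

day 3

Daily DD above 11.5 °C: 17.1, 0.0, 10.0, 14.9, 7.9, 7.1, 18.3, 6.0, 8.6, 12.8, 19.5.
Cumulative: 17.1, 17.1, 27.1, 42.0, 49.9, 57.0, 75.3, 81.3, 89.9, 102.7, 122.2.
The total first reaches 19 DD on day 3.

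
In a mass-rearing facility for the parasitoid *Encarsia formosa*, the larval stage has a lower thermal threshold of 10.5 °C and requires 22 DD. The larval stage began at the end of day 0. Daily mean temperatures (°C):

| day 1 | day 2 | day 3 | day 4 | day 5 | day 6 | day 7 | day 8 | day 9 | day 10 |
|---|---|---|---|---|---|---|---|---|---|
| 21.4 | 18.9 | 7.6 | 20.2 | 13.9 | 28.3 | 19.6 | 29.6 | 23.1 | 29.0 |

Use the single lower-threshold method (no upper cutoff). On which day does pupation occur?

day 4

Daily DD above 10.5 °C: 10.9, 8.4, 0.0, 9.7, 3.4, 17.8, 9.1, 19.1, 12.6, 18.5.
Cumulative: 10.9, 19.3, 19.3, 29.0, 32.4, 50.2, 59.3, 78.4, 91.0, 109.5.
The total first reaches 22 DD on day 4.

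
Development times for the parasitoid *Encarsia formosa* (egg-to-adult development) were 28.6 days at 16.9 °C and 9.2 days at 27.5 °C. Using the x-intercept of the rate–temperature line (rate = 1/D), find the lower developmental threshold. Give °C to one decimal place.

11.9 °C

Linear rate model ⇒ the product D·(T − T_b) is constant across temperatures.
28.6·(16.9 − T_b) = 9.2·(27.5 − T_b)
T_b = (28.6·16.9 − 9.2·27.5) / (28.6 − 9.2) = 230.34 / 19.4 = 11.873 °C ≈ 11.9 °C.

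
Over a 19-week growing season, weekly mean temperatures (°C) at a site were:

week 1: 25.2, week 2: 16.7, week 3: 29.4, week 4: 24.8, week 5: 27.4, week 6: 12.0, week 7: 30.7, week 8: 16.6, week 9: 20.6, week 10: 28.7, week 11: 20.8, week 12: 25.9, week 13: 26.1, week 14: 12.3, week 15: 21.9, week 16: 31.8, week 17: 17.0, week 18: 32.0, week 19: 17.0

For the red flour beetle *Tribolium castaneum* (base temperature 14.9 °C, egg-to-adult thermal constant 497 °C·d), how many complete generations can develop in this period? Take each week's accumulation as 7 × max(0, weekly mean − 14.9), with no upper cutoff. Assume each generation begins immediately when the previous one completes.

Weekly DD (7 × max(0, T̄ − 14.9)): 72.1, 12.6, 101.5, 69.3, 87.5, 0.0, 110.6, 11.9, 39.9, 96.6, 41.3, 77.0, 78.4, 0.0, 49.0, 118.3, 14.7, 119.7, 14.7.
Season total = 1115.1 DD.
Complete generations = ⌊1115.1 / 497⌋ = 2.

2 generations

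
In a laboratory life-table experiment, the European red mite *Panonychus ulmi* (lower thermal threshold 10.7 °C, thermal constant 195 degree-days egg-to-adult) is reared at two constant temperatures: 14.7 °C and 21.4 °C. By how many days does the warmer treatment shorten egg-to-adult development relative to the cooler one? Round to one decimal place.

At 14.7 °C: 195 / (14.7 − 10.7) = 195 / 4.0 = 48.750 d.
At 21.4 °C: 195 / (21.4 − 10.7) = 195 / 10.7 = 18.224 d.
Difference = |48.750 − 18.224| = 30.526 ≈ 30.5 days.

30.5 days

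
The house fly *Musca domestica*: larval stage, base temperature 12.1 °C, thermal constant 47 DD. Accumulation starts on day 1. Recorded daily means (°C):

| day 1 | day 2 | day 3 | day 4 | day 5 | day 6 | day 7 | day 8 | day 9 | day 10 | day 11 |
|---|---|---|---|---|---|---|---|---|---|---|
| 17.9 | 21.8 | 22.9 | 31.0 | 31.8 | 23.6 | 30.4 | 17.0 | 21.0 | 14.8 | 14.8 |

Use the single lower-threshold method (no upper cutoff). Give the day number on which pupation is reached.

day 5

Daily DD above 12.1 °C: 5.8, 9.7, 10.8, 18.9, 19.7, 11.5, 18.3, 4.9, 8.9, 2.7, 2.7.
Cumulative: 5.8, 15.5, 26.3, 45.2, 64.9, 76.4, 94.7, 99.6, 108.5, 111.2, 113.9.
The total first reaches 47 DD on day 5.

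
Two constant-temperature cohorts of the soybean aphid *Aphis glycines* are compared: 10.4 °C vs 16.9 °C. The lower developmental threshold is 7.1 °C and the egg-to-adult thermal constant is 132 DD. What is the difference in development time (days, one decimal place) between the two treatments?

26.5 days

At 10.4 °C: 132 / (10.4 − 7.1) = 132 / 3.3 = 40.000 d.
At 16.9 °C: 132 / (16.9 − 7.1) = 132 / 9.8 = 13.469 d.
Difference = |40.000 − 13.469| = 26.531 ≈ 26.5 days.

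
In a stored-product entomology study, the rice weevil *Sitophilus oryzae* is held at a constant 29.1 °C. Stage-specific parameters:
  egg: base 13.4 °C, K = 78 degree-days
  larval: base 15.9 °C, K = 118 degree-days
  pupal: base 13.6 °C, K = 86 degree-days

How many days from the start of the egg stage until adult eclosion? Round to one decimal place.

19.5 days

egg: 78 / (29.1 − 13.4) = 78 / 15.7 = 4.968 d.
larval: 118 / (29.1 − 15.9) = 118 / 13.2 = 8.939 d.
pupal: 86 / (29.1 − 13.6) = 86 / 15.5 = 5.548 d.
Sum = 19.456 ≈ 19.5 days.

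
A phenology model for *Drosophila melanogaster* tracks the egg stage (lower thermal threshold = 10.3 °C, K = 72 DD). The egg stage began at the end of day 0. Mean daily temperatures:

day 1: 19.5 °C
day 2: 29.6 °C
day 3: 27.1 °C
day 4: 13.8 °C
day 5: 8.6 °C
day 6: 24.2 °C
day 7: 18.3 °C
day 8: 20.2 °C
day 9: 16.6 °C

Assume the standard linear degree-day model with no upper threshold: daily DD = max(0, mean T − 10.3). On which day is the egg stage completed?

Daily DD above 10.3 °C: 9.2, 19.3, 16.8, 3.5, 0.0, 13.9, 8.0, 9.9, 6.3.
Cumulative: 9.2, 28.5, 45.3, 48.8, 48.8, 62.7, 70.7, 80.6, 86.9.
The total first reaches 72 DD on day 8.

day 8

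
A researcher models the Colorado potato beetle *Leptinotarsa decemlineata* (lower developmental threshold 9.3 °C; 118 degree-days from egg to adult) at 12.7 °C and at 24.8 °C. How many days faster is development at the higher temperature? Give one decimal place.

At 12.7 °C: 118 / (12.7 − 9.3) = 118 / 3.4 = 34.706 d.
At 24.8 °C: 118 / (24.8 − 9.3) = 118 / 15.5 = 7.613 d.
Difference = |34.706 − 7.613| = 27.093 ≈ 27.1 days.

27.1 days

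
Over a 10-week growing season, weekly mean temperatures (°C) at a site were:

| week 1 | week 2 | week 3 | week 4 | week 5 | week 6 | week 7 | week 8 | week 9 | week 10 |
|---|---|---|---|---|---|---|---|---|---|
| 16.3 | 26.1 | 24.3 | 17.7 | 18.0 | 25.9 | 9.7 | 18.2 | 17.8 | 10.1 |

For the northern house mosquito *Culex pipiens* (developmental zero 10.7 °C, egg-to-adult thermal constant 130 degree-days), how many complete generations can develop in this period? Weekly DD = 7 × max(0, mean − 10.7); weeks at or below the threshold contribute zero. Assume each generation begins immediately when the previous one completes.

4 generations

Weekly DD (7 × max(0, T̄ − 10.7)): 39.2, 107.8, 95.2, 49.0, 51.1, 106.4, 0.0, 52.5, 49.7, 0.0.
Season total = 550.9 DD.
Complete generations = ⌊550.9 / 130⌋ = 4.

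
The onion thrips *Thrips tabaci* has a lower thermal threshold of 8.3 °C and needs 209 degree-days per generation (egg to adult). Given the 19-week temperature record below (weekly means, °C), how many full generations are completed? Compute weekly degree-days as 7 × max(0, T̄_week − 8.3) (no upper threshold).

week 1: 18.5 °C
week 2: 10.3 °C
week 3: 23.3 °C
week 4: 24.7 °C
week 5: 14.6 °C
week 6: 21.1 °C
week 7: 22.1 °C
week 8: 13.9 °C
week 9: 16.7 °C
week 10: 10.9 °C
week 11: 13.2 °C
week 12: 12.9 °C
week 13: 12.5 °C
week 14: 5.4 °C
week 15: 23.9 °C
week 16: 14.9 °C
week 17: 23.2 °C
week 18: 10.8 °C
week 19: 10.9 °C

4 generations

Weekly DD (7 × max(0, T̄ − 8.3)): 71.4, 14.0, 105.0, 114.8, 44.1, 89.6, 96.6, 39.2, 58.8, 18.2, 34.3, 32.2, 29.4, 0.0, 109.2, 46.2, 104.3, 17.5, 18.2.
Season total = 1043.0 DD.
Complete generations = ⌊1043.0 / 209⌋ = 4.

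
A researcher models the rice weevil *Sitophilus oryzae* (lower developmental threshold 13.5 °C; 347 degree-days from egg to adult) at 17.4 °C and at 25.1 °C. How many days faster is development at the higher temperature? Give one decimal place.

59.1 days

At 17.4 °C: 347 / (17.4 − 13.5) = 347 / 3.9 = 88.974 d.
At 25.1 °C: 347 / (25.1 − 13.5) = 347 / 11.6 = 29.914 d.
Difference = |88.974 − 29.914| = 59.061 ≈ 59.1 days.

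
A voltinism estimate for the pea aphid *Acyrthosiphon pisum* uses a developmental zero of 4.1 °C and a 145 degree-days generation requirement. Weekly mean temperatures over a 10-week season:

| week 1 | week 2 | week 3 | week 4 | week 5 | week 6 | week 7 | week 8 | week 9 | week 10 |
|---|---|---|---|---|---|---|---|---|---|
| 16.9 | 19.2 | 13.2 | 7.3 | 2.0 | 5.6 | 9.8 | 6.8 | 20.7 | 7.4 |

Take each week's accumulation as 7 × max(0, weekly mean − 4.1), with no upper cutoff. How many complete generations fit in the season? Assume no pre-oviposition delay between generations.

3 generations

Weekly DD (7 × max(0, T̄ − 4.1)): 89.6, 105.7, 63.7, 22.4, 0.0, 10.5, 39.9, 18.9, 116.2, 23.1.
Season total = 490.0 DD.
Complete generations = ⌊490.0 / 145⌋ = 3.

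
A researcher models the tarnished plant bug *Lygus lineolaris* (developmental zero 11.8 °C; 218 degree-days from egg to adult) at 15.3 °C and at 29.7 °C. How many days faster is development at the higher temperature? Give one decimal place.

At 15.3 °C: 218 / (15.3 − 11.8) = 218 / 3.5 = 62.286 d.
At 29.7 °C: 218 / (29.7 − 11.8) = 218 / 17.9 = 12.179 d.
Difference = |62.286 − 12.179| = 50.107 ≈ 50.1 days.

50.1 days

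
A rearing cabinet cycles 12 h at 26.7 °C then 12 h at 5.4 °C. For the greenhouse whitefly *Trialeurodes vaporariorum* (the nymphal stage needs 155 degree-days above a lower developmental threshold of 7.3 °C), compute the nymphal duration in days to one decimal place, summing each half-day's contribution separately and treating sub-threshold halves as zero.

16.0 days

Day half: max(0, 26.7 − 7.3) × 0.5 = 19.4 × 0.5 = 9.70 DD.
Night half: max(0, 5.4 − 7.3) × 0.5 = 0.0 × 0.5 = 0.00 DD.
Per 24 h: 9.70 DD/day.
Duration = 155 / 9.70 = 15.979 ≈ 16.0 days.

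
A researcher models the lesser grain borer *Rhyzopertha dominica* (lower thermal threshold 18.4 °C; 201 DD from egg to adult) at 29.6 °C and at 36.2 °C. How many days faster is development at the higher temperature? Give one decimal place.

6.7 days

At 29.6 °C: 201 / (29.6 − 18.4) = 201 / 11.2 = 17.946 d.
At 36.2 °C: 201 / (36.2 − 18.4) = 201 / 17.8 = 11.292 d.
Difference = |17.946 − 11.292| = 6.654 ≈ 6.7 days.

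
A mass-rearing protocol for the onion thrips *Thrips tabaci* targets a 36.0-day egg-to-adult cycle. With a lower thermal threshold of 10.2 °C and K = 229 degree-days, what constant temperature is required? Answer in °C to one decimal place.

Required daily accumulation = 229 / 36.0 = 6.361 DD/day.
T = T_base + 6.361 = 10.2 + 6.361 = 16.561 ≈ 16.6 °C.

16.6 °C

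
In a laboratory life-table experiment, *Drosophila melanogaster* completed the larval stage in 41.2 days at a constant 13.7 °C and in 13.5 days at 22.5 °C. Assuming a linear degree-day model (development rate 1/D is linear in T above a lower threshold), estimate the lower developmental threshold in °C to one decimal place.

Under the model K = D·(T − T_b), so D₁·(T₁ − T_b) = D₂·(T₂ − T_b).
41.2·(13.7 − T_b) = 13.5·(22.5 − T_b)
T_b = (41.2·13.7 − 13.5·22.5) / (41.2 − 13.5) = 260.69 / 27.7 = 9.411 °C ≈ 9.4 °C.

9.4 °C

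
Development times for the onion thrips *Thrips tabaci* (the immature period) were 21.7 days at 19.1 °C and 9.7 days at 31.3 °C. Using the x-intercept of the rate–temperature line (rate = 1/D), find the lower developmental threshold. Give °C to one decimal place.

Equal thermal constants: D₁(T₁ − T_b) = D₂(T₂ − T_b).
21.7·(19.1 − T_b) = 9.7·(31.3 − T_b)
T_b = (21.7·19.1 − 9.7·31.3) / (21.7 − 9.7) = 110.86 / 12.0 = 9.238 °C ≈ 9.2 °C.

9.2 °C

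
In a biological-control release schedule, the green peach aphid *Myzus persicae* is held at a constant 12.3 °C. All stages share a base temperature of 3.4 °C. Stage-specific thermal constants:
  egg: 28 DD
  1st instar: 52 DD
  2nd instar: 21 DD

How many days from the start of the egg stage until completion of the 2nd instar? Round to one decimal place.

Daily accumulation at 12.3 °C = 12.3 − 3.4 = 8.9 DD/day.
Total K = 28 + 52 + 21 = 101 DD.
Total duration = 101 / 8.9 = 11.348 ≈ 11.3 days.

11.3 days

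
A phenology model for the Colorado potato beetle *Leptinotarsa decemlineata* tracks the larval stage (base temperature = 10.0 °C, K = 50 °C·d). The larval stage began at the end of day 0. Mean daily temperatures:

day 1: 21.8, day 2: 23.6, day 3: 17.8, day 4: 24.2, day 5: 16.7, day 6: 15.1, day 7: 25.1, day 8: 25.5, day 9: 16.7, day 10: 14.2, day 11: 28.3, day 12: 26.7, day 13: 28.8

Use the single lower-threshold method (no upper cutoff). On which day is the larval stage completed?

Daily DD above 10.0 °C: 11.8, 13.6, 7.8, 14.2, 6.7, 5.1, 15.1, 15.5, 6.7, 4.2, 18.3, 16.7, 18.8.
Cumulative: 11.8, 25.4, 33.2, 47.4, 54.1, 59.2, 74.3, 89.8, 96.5, 100.7, 119.0, 135.7, 154.5.
The total first reaches 50 DD on day 5.

day 5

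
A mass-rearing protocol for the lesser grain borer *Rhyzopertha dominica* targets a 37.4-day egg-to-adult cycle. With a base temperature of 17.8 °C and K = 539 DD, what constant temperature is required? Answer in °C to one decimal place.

Required daily accumulation = 539 / 37.4 = 14.412 DD/day.
T = T_base + 14.412 = 17.8 + 14.412 = 32.212 ≈ 32.2 °C.

32.2 °C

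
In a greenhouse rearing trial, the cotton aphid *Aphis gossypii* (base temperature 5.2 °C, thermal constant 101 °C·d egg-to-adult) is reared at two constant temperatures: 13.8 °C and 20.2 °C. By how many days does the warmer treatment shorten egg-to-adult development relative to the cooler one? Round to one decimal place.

5.0 days

At 13.8 °C: 101 / (13.8 − 5.2) = 101 / 8.6 = 11.744 d.
At 20.2 °C: 101 / (20.2 − 5.2) = 101 / 15.0 = 6.733 d.
Difference = |11.744 − 6.733| = 5.011 ≈ 5.0 days.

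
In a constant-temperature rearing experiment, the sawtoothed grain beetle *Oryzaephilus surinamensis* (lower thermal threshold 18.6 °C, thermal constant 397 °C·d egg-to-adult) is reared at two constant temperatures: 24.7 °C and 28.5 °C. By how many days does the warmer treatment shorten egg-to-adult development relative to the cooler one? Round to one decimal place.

25.0 days

At 24.7 °C: 397 / (24.7 − 18.6) = 397 / 6.1 = 65.082 d.
At 28.5 °C: 397 / (28.5 − 18.6) = 397 / 9.9 = 40.101 d.
Difference = |65.082 − 40.101| = 24.981 ≈ 25.0 days.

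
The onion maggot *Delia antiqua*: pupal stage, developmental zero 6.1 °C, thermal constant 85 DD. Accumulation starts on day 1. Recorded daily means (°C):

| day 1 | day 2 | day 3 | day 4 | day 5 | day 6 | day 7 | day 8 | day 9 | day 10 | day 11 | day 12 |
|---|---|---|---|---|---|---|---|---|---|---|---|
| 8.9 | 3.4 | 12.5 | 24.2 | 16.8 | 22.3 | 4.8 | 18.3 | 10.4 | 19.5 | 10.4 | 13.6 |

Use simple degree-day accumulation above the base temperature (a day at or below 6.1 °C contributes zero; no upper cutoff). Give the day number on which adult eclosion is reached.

Daily DD above 6.1 °C: 2.8, 0.0, 6.4, 18.1, 10.7, 16.2, 0.0, 12.2, 4.3, 13.4, 4.3, 7.5.
Cumulative: 2.8, 2.8, 9.2, 27.3, 38.0, 54.2, 54.2, 66.4, 70.7, 84.1, 88.4, 95.9.
The total first reaches 85 DD on day 11.

day 11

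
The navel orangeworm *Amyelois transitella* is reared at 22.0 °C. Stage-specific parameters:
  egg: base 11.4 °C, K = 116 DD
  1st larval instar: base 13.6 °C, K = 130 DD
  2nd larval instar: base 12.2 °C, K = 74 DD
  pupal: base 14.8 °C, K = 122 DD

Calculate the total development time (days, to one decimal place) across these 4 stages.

egg: 116 / (22.0 − 11.4) = 116 / 10.6 = 10.943 d.
1st larval instar: 130 / (22.0 − 13.6) = 130 / 8.4 = 15.476 d.
2nd larval instar: 74 / (22.0 − 12.2) = 74 / 9.8 = 7.551 d.
pupal: 122 / (22.0 − 14.8) = 122 / 7.2 = 16.944 d.
Sum = 50.915 ≈ 50.9 days.

50.9 days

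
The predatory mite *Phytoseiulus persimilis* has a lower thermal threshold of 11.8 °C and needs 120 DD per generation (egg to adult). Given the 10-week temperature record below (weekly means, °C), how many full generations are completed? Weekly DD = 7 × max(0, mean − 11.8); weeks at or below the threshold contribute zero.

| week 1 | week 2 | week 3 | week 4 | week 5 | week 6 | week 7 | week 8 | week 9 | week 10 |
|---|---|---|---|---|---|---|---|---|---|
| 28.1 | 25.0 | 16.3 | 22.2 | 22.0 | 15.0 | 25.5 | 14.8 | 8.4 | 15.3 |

Weekly DD (7 × max(0, T̄ − 11.8)): 114.1, 92.4, 31.5, 72.8, 71.4, 22.4, 95.9, 21.0, 0.0, 24.5.
Season total = 546.0 DD.
Complete generations = ⌊546.0 / 120⌋ = 4.

4 generations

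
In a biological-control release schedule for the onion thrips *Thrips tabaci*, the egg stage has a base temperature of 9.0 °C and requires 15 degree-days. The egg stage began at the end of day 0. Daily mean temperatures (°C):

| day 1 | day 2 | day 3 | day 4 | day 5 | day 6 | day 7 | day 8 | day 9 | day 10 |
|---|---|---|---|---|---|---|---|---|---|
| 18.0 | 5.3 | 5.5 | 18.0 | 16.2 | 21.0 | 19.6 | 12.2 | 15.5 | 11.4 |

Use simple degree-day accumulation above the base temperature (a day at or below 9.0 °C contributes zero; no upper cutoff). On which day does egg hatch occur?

Daily DD above 9.0 °C: 9.0, 0.0, 0.0, 9.0, 7.2, 12.0, 10.6, 3.2, 6.5, 2.4.
Cumulative: 9.0, 9.0, 9.0, 18.0, 25.2, 37.2, 47.8, 51.0, 57.5, 59.9.
The total first reaches 15 DD on day 4.

day 4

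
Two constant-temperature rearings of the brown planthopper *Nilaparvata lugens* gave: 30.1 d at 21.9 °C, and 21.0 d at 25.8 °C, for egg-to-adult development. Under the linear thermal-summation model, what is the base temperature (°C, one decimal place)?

Equal thermal constants: D₁(T₁ − T_b) = D₂(T₂ − T_b).
30.1·(21.9 − T_b) = 21.0·(25.8 − T_b)
T_b = (30.1·21.9 − 21.0·25.8) / (30.1 − 21.0) = 117.39 / 9.1 = 12.900 °C ≈ 12.9 °C.

12.9 °C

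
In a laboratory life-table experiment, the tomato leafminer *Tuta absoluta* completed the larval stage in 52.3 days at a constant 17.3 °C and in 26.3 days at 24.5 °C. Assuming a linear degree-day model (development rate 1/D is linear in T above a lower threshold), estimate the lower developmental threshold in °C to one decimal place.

10.0 °C

Equal thermal constants: D₁(T₁ − T_b) = D₂(T₂ − T_b).
52.3·(17.3 − T_b) = 26.3·(24.5 − T_b)
T_b = (52.3·17.3 − 26.3·24.5) / (52.3 − 26.3) = 260.44 / 26.0 = 10.017 °C ≈ 10.0 °C.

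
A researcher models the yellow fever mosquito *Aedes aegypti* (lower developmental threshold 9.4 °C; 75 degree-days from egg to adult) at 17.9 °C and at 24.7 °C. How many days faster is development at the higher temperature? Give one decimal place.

At 17.9 °C: 75 / (17.9 − 9.4) = 75 / 8.5 = 8.824 d.
At 24.7 °C: 75 / (24.7 − 9.4) = 75 / 15.3 = 4.902 d.
Difference = |8.824 − 4.902| = 3.922 ≈ 3.9 days.

3.9 days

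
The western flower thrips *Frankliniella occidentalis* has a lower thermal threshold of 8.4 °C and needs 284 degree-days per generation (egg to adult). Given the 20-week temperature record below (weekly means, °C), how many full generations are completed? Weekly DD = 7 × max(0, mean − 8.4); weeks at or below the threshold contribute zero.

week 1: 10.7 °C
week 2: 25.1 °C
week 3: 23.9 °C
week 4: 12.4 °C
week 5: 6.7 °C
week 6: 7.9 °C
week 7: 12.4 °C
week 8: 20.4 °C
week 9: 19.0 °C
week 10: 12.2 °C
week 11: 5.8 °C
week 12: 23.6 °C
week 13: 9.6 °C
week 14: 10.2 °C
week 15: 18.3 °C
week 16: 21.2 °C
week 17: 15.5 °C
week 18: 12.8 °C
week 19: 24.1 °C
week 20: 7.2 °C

3 generations

Weekly DD (7 × max(0, T̄ − 8.4)): 16.1, 116.9, 108.5, 28.0, 0.0, 0.0, 28.0, 84.0, 74.2, 26.6, 0.0, 106.4, 8.4, 12.6, 69.3, 89.6, 49.7, 30.8, 109.9, 0.0.
Season total = 959.0 DD.
Complete generations = ⌊959.0 / 284⌋ = 3.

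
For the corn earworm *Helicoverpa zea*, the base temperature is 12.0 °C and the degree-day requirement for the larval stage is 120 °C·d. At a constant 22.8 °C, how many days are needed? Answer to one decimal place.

11.1 days

Daily accumulation = 22.8 − 12.0 = 10.8 DD/day.
Duration = 120 / 10.8 = 11.111 ≈ 11.1 days.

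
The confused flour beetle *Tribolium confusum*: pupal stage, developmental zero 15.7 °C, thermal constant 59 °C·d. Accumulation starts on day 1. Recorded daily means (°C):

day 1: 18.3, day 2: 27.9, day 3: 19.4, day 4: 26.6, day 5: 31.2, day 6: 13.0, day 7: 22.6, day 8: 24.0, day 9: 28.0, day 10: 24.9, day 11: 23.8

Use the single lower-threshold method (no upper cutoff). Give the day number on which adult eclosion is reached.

day 8

Daily DD above 15.7 °C: 2.6, 12.2, 3.7, 10.9, 15.5, 0.0, 6.9, 8.3, 12.3, 9.2, 8.1.
Cumulative: 2.6, 14.8, 18.5, 29.4, 44.9, 44.9, 51.8, 60.1, 72.4, 81.6, 89.7.
The total first reaches 59 DD on day 8.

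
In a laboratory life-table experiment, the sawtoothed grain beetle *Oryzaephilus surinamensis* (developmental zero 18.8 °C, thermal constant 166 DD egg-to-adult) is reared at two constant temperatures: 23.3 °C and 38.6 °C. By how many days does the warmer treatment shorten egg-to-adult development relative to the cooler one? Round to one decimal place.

28.5 days

At 23.3 °C: 166 / (23.3 − 18.8) = 166 / 4.5 = 36.889 d.
At 38.6 °C: 166 / (38.6 − 18.8) = 166 / 19.8 = 8.384 d.
Difference = |36.889 − 8.384| = 28.505 ≈ 28.5 days.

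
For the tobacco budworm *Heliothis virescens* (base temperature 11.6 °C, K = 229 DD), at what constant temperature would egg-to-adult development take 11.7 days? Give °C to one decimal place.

Required daily accumulation = 229 / 11.7 = 19.573 DD/day.
T = T_base + 19.573 = 11.6 + 19.573 = 31.173 ≈ 31.2 °C.

31.2 °C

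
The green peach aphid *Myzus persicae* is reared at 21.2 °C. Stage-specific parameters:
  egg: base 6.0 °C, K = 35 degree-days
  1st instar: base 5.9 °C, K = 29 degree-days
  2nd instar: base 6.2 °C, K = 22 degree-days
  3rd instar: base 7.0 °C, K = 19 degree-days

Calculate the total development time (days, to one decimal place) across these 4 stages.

7.0 days

egg: 35 / (21.2 − 6.0) = 35 / 15.2 = 2.303 d.
1st instar: 29 / (21.2 − 5.9) = 29 / 15.3 = 1.895 d.
2nd instar: 22 / (21.2 − 6.2) = 22 / 15.0 = 1.467 d.
3rd instar: 19 / (21.2 − 7.0) = 19 / 14.2 = 1.338 d.
Sum = 7.003 ≈ 7.0 days.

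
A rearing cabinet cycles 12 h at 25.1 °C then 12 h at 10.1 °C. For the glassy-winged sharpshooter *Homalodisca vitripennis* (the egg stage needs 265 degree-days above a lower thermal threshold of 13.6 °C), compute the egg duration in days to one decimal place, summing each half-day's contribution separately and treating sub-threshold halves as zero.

46.1 days

Day half: max(0, 25.1 − 13.6) × 0.5 = 11.5 × 0.5 = 5.75 DD.
Night half: max(0, 10.1 − 13.6) × 0.5 = 0.0 × 0.5 = 0.00 DD.
Per 24 h: 5.75 DD/day.
Duration = 265 / 5.75 = 46.087 ≈ 46.1 days.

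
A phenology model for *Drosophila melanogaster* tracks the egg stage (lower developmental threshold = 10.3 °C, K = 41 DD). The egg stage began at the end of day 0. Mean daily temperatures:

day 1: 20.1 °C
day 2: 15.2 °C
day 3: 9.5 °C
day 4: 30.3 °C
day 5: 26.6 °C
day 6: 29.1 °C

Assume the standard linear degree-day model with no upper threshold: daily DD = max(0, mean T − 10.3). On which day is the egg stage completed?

Daily DD above 10.3 °C: 9.8, 4.9, 0.0, 20.0, 16.3, 18.8.
Cumulative: 9.8, 14.7, 14.7, 34.7, 51.0, 69.8.
The total first reaches 41 DD on day 5.

day 5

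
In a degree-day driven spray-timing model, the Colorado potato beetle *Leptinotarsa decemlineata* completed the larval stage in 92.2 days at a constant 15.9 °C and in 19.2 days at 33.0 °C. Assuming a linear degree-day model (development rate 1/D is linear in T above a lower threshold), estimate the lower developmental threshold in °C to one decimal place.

11.4 °C

Under the model K = D·(T − T_b), so D₁·(T₁ − T_b) = D₂·(T₂ − T_b).
92.2·(15.9 − T_b) = 19.2·(33.0 − T_b)
T_b = (92.2·15.9 − 19.2·33.0) / (92.2 − 19.2) = 832.38 / 73.0 = 11.402 °C ≈ 11.4 °C.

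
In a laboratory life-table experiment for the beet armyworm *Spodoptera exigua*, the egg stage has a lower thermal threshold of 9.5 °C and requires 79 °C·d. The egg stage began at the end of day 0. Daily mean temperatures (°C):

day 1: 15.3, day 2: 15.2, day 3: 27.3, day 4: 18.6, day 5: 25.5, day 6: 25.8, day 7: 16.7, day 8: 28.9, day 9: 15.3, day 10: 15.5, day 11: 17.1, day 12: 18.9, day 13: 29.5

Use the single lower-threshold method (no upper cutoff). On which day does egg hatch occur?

Daily DD above 9.5 °C: 5.8, 5.7, 17.8, 9.1, 16.0, 16.3, 7.2, 19.4, 5.8, 6.0, 7.6, 9.4, 20.0.
Cumulative: 5.8, 11.5, 29.3, 38.4, 54.4, 70.7, 77.9, 97.3, 103.1, 109.1, 116.7, 126.1, 146.1.
The total first reaches 79 DD on day 8.

day 8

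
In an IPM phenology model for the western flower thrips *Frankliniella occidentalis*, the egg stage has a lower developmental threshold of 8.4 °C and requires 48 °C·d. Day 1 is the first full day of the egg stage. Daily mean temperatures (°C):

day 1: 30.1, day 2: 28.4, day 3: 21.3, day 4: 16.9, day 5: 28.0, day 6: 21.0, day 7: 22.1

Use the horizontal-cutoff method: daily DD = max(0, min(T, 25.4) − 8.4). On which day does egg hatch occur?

Daily DD above 8.4 °C (capped at 17.0): 17.0, 17.0, 12.9, 8.5, 17.0, 12.6, 13.7.
Cumulative: 17.0, 34.0, 46.9, 55.4, 72.4, 85.0, 98.7.
The total first reaches 48 DD on day 4.

day 4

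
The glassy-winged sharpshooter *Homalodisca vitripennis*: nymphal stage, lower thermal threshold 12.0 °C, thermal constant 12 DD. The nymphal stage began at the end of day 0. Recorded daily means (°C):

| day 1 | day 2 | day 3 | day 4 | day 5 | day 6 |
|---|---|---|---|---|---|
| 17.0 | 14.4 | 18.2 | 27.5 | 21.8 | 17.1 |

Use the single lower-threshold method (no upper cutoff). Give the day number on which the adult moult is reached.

Daily DD above 12.0 °C: 5.0, 2.4, 6.2, 15.5, 9.8, 5.1.
Cumulative: 5.0, 7.4, 13.6, 29.1, 38.9, 44.0.
The total first reaches 12 DD on day 3.

day 3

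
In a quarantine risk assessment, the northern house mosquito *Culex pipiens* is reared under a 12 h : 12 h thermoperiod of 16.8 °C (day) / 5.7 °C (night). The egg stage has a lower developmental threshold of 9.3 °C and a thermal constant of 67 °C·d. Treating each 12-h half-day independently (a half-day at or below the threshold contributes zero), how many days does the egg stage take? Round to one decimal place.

Day half: max(0, 16.8 − 9.3) × 0.5 = 7.5 × 0.5 = 3.75 DD.
Night half: max(0, 5.7 − 9.3) × 0.5 = 0.0 × 0.5 = 0.00 DD.
Per 24 h: 3.75 DD/day.
Duration = 67 / 3.75 = 17.867 ≈ 17.9 days.

17.9 days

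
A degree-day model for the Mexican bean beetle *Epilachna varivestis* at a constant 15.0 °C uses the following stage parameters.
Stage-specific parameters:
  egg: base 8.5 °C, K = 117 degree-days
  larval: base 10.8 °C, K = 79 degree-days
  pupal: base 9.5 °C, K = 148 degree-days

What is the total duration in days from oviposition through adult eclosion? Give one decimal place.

egg: 117 / (15.0 − 8.5) = 117 / 6.5 = 18.000 d.
larval: 79 / (15.0 − 10.8) = 79 / 4.2 = 18.810 d.
pupal: 148 / (15.0 − 9.5) = 148 / 5.5 = 26.909 d.
Sum = 63.719 ≈ 63.7 days.

63.7 days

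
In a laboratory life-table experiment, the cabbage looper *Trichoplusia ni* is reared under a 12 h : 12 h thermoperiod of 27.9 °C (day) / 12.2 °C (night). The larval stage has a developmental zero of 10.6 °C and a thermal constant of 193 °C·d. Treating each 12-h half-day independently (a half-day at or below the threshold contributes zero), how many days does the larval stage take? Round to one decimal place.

20.4 days

Day half: max(0, 27.9 − 10.6) × 0.5 = 17.3 × 0.5 = 8.65 DD.
Night half: max(0, 12.2 − 10.6) × 0.5 = 1.6 × 0.5 = 0.80 DD.
Per 24 h: 9.45 DD/day.
Duration = 193 / 9.45 = 20.423 ≈ 20.4 days.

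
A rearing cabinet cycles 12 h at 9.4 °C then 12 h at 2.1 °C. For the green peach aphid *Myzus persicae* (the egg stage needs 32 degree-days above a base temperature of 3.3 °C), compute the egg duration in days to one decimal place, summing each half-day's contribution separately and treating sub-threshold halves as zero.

Day half: max(0, 9.4 − 3.3) × 0.5 = 6.1 × 0.5 = 3.05 DD.
Night half: max(0, 2.1 − 3.3) × 0.5 = 0.0 × 0.5 = 0.00 DD.
Per 24 h: 3.05 DD/day.
Duration = 32 / 3.05 = 10.492 ≈ 10.5 days.

10.5 days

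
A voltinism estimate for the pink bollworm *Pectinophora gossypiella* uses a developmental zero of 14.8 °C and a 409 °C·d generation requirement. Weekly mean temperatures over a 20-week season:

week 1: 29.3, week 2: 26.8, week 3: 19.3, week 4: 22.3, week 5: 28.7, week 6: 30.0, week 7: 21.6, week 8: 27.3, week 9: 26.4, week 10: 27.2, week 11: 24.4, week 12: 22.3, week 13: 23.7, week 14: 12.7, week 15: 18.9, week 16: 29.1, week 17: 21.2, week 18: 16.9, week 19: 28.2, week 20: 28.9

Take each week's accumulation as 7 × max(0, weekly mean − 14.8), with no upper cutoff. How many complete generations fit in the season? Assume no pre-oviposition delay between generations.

3 generations

Weekly DD (7 × max(0, T̄ − 14.8)): 101.5, 84.0, 31.5, 52.5, 97.3, 106.4, 47.6, 87.5, 81.2, 86.8, 67.2, 52.5, 62.3, 0.0, 28.7, 100.1, 44.8, 14.7, 93.8, 98.7.
Season total = 1339.1 DD.
Complete generations = ⌊1339.1 / 409⌋ = 3.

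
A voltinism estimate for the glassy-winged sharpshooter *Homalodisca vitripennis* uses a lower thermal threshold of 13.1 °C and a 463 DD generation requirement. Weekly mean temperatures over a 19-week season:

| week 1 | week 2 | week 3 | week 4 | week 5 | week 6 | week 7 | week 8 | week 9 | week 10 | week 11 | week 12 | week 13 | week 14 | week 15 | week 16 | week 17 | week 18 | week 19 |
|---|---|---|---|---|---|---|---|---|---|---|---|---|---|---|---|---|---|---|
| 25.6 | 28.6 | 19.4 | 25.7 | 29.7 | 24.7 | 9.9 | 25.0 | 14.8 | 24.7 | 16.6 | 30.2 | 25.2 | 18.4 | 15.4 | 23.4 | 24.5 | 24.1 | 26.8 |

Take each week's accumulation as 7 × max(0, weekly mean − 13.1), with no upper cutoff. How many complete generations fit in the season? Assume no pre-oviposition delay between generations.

2 generations

Weekly DD (7 × max(0, T̄ − 13.1)): 87.5, 108.5, 44.1, 88.2, 116.2, 81.2, 0.0, 83.3, 11.9, 81.2, 24.5, 119.7, 84.7, 37.1, 16.1, 72.1, 79.8, 77.0, 95.9.
Season total = 1309.0 DD.
Complete generations = ⌊1309.0 / 463⌋ = 2.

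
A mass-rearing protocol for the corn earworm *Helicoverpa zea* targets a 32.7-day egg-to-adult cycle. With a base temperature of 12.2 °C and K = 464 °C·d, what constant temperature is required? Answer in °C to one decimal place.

26.4 °C

Required daily accumulation = 464 / 32.7 = 14.190 DD/day.
T = T_base + 14.190 = 12.2 + 14.190 = 26.390 ≈ 26.4 °C.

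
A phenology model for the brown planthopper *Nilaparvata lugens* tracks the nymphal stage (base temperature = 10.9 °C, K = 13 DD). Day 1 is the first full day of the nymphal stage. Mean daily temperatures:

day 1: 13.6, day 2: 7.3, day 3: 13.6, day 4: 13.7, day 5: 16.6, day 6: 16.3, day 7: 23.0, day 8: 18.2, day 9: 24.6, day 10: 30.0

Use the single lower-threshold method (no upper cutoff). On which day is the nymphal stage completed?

day 5

Daily DD above 10.9 °C: 2.7, 0.0, 2.7, 2.8, 5.7, 5.4, 12.1, 7.3, 13.7, 19.1.
Cumulative: 2.7, 2.7, 5.4, 8.2, 13.9, 19.3, 31.4, 38.7, 52.4, 71.5.
The total first reaches 13 DD on day 5.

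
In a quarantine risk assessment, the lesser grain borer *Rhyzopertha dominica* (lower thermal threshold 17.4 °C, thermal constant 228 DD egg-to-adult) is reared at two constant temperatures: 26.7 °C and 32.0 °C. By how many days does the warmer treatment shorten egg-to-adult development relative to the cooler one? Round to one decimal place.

At 26.7 °C: 228 / (26.7 − 17.4) = 228 / 9.3 = 24.516 d.
At 32.0 °C: 228 / (32.0 − 17.4) = 228 / 14.6 = 15.616 d.
Difference = |24.516 − 15.616| = 8.900 ≈ 8.9 days.

8.9 days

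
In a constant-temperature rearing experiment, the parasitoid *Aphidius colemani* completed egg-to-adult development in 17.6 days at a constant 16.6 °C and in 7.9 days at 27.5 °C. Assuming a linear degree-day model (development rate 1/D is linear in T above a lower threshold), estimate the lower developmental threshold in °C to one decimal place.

Linear rate model ⇒ the product D·(T − T_b) is constant across temperatures.
17.6·(16.6 − T_b) = 7.9·(27.5 − T_b)
T_b = (17.6·16.6 − 7.9·27.5) / (17.6 − 7.9) = 74.91 / 9.7 = 7.723 °C ≈ 7.7 °C.

7.7 °C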